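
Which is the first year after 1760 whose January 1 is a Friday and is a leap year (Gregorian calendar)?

Jan 1 advances by 2 weekdays after a leap year and by 1 after a common year.
1760: Jan 1 is Tuesday (leap).
1761: Thursday
1762: Friday
1763: Saturday
1764: Sunday (leap)
1765: Tuesday
1766: Wednesday
1767: Thursday
1768: Friday (leap)
1768 begins on a Friday and is a leap year.

1768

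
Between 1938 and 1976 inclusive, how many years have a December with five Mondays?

17

December has 31 days; it has five Mondays when Monday falls among the first (month-length − 28) days — i.e. when December 1 is one of Monday/Sunday/Saturday.
December 1 by year: 1938:Thu 1939:Fri 1940:Sun✓ 1941:Mon✓ 1942:Tue 1943:Wed 1944:Fri 1945:Sat✓ 1946:Sun✓ 1947:Mon✓ 1948:Wed 1949:Thu 1950:Fri 1951:Sat✓ 1952:Mon✓ …(9 more)… 1962:Sat✓ 1963:Sun✓ 1964:Tue 1965:Wed 1966:Thu 1967:Fri 1968:Sun✓ 1969:Mon✓ 1970:Tue 1971:Wed 1972:Fri 1973:Sat✓ 1974:Sun✓ 1975:Mon✓ 1976:Wed
Years with five Mondays: 1940, 1941, 1945, 1946, 1947, 1951, 1952, 1956, 1957, 1958, 1962, 1963, 1968, 1969, 1973, 1974, 1975 → 17.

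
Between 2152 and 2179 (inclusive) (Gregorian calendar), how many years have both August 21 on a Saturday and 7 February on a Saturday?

1

Check each year's weekday for August 21 and 7 February:
  2152: Mon/Mon  2153: Tue/Wed  2154: Wed/Thu  2155: Thu/Fri  2156: Sat/Sat ✓  2157: Sun/Mon  2158: Mon/Tue  2159: Tue/Wed  2160: Thu/Thu  2161: Fri/Sat  2162: Sat/Sun  2163: Sun/Mon  2164: Tue/Tue  2165: Wed/Thu  2166: Thu/Fri  2167: Fri/Sat  2168: Sun/Sun  2169: Mon/Tue  2170: Tue/Wed  2171: Wed/Thu  2172: Fri/Fri  2173: Sat/Sun  2174: Sun/Mon  2175: Mon/Tue  2176: Wed/Wed  2177: Thu/Fri  2178: Fri/Sat  2179: Sat/Sun
Both conditions hold in: 2156 — 1.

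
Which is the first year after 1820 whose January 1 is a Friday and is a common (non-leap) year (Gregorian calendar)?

1830

Jan 1 advances by 2 weekdays after a leap year and by 1 after a common year.
1820: Jan 1 is Saturday (leap).
1821: Monday
1822: Tuesday
1823: Wednesday
1824: Thursday (leap)
1825: Saturday
1826: Sunday
1827: Monday
1828: Tuesday (leap)
1829: Thursday
1830: Friday
1830 begins on a Friday and is a common year.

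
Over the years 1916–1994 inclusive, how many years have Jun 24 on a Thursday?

Track Jun 24's weekday year by year (advancing +1, or +2 across a Feb 29):
  1916: Sat  1917: Sun (+1)  1918: Mon (+1)  1919: Tue (+1)  1920: Thu (+2) ✓
  1921: Fri (+1)  1922: Sat (+1)  1923: Sun (+1)  1924: Tue (+2)  1925: Wed (+1)
  1926: Thu (+1) ✓  1927: Fri (+1)  1928: Sun (+2)  1929: Mon (+1)  … (51 more years) …
  1981: Wed (+1)  1982: Thu (+1) ✓  1983: Fri (+1)  1984: Sun (+2)  1985: Mon (+1)
  1986: Tue (+1)  1987: Wed (+1)  1988: Fri (+2)  1989: Sat (+1)  1990: Sun (+1)
  1991: Mon (+1)  1992: Wed (+2)  1993: Thu (+1) ✓  1994: Fri (+1)
Thursday years: 1920, 1926, 1937, 1943, 1948, 1954, 1965, 1971, 1976, 1982, 1993 — 11 in total.

11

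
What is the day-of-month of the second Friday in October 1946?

11

October 1, 1946 is a Tuesday, so the first Friday is the 4th.
The second Friday is 4 + 7 = 11.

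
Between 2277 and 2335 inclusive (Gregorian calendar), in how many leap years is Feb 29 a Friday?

2

Leap years in 2277–2335: 13 of them.
Feb 29 weekday advances by 5 (mod 7) from one leap year to the next four years later (or differs when a century non-leap intervenes).
Leap-day weekdays: 2280:Sun 2284:Fri✓ 2288:Wed 2292:Mon 2296:Sat 2304:Mon 2308:Sat 2312:Thu 2316:Tue 2320:Sun 2324:Fri✓ 2328:Wed 2332:Mon
Friday: 2284, 2324 → 2.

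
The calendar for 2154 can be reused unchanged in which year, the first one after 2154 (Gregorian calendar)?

Two years share a calendar iff Jan 1 falls on the same weekday and both are leap or both are common. 2154: Jan 1 is Tuesday, common year.
2155: Jan 1 Wednesday, common
2156: Jan 1 Thursday, leap
2157: Jan 1 Saturday, common
2158: Jan 1 Sunday, common
2159: Jan 1 Monday, common
2160: Jan 1 Tuesday, leap
2161: Jan 1 Thursday, common
2162: Jan 1 Friday, common
2163: Jan 1 Saturday, common
2164: Jan 1 Sunday, leap
2165: Jan 1 Tuesday, common
2165 matches on both conditions.

2165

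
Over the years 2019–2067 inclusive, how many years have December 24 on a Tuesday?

Track December 24's weekday year by year (advancing +1, or +2 across a Feb 29):
  2019: Tue ✓  2020: Thu (+2)  2021: Fri (+1)  2022: Sat (+1)  2023: Sun (+1)
  2024: Tue (+2) ✓  2025: Wed (+1)  2026: Thu (+1)  2027: Fri (+1)  2028: Sun (+2)
  2029: Mon (+1)  2030: Tue (+1) ✓  2031: Wed (+1)  2032: Fri (+2)  … (21 more years) …
  2054: Thu (+1)  2055: Fri (+1)  2056: Sun (+2)  2057: Mon (+1)  2058: Tue (+1) ✓
  2059: Wed (+1)  2060: Fri (+2)  2061: Sat (+1)  2062: Sun (+1)  2063: Mon (+1)
  2064: Wed (+2)  2065: Thu (+1)  2066: Fri (+1)  2067: Sat (+1)
Tuesday years: 2019, 2024, 2030, 2041, 2047, 2052, 2058 — 7 in total.

7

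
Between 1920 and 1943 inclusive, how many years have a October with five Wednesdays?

October has 31 days; it has five Wednesdays when Wednesday falls among the first (month-length − 28) days — i.e. when October 1 is one of Wednesday/Tuesday/Monday.
October 1 by year: 1920:Fri 1921:Sat 1922:Sun 1923:Mon✓ 1924:Wed✓ 1925:Thu 1926:Fri 1927:Sat 1928:Mon✓ 1929:Tue✓ 1930:Wed✓ 1931:Thu 1932:Sat 1933:Sun 1934:Mon✓ 1935:Tue✓ 1936:Thu 1937:Fri 1938:Sat 1939:Sun 1940:Tue✓ 1941:Wed✓ 1942:Thu 1943:Fri
Years with five Wednesdays: 1923, 1924, 1928, 1929, 1930, 1934, 1935, 1940, 1941 → 9.

9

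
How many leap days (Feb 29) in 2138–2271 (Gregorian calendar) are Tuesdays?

4

Leap years in 2138–2271: 32 of them.
Feb 29 weekday advances by 5 (mod 7) from one leap year to the next four years later (or differs when a century non-leap intervenes).
Leap-day weekdays: 2140:Mon 2144:Sat 2148:Thu 2152:Tue✓ 2156:Sun 2160:Fri 2164:Wed 2168:Mon 2172:Sat 2176:Thu 2180:Tue✓ 2184:Sun 2188:Fri …(6 more)… 2220:Tue✓ 2224:Sun 2228:Fri 2232:Wed 2236:Mon 2240:Sat 2244:Thu 2248:Tue✓ 2252:Sun 2256:Fri 2260:Wed 2264:Mon 2268:Sat
Tuesday: 2152, 2180, 2220, 2248 → 4.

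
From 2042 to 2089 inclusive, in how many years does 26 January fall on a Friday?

7

Track 26 January's weekday year by year (advancing +1, or +2 across a Feb 29):
  2042: Sun  2043: Mon (+1)  2044: Tue (+1)  2045: Thu (+2)  2046: Fri (+1) ✓
  2047: Sat (+1)  2048: Sun (+1)  2049: Tue (+2)  2050: Wed (+1)  2051: Thu (+1)
  2052: Fri (+1) ✓  2053: Sun (+2)  2054: Mon (+1)  2055: Tue (+1)  … (20 more years) …
  2076: Sun (+1)  2077: Tue (+2)  2078: Wed (+1)  2079: Thu (+1)  2080: Fri (+1) ✓
  2081: Sun (+2)  2082: Mon (+1)  2083: Tue (+1)  2084: Wed (+1)  2085: Fri (+2) ✓
  2086: Sat (+1)  2087: Sun (+1)  2088: Mon (+1)  2089: Wed (+2)
Friday years: 2046, 2052, 2057, 2063, 2074, 2080, 2085 — 7 in total.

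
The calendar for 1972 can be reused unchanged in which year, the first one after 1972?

2000

Two years share a calendar iff Jan 1 falls on the same weekday and both are leap or both are common. 1972: Jan 1 is Saturday, leap year.
1973: Jan 1 Monday, common
1974: Jan 1 Tuesday, common
1975: Jan 1 Wednesday, common
1976: Jan 1 Thursday, leap
1977: Jan 1 Saturday, common
1978: Jan 1 Sunday, common
1979: Jan 1 Monday, common
1980: Jan 1 Tuesday, leap
1981: Jan 1 Thursday, common
1982: Jan 1 Friday, common
1983: Jan 1 Saturday, common
1984: Jan 1 Sunday, leap
1985: Jan 1 Tuesday, common
1986: Jan 1 Wednesday, common
1987: Jan 1 Thursday, common
1988: Jan 1 Friday, leap
1989: Jan 1 Sunday, common
1990: Jan 1 Monday, common
1991: Jan 1 Tuesday, common
1992: Jan 1 Wednesday, leap
1993: Jan 1 Friday, common
1994: Jan 1 Saturday, common
1995: Jan 1 Sunday, common
1996: Jan 1 Monday, leap
1997: Jan 1 Wednesday, common
1998: Jan 1 Thursday, common
1999: Jan 1 Friday, common
2000: Jan 1 Saturday, leap
2000 matches on both conditions.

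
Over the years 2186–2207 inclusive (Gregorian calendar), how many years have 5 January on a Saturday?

4

Track 5 January's weekday year by year (advancing +1, or +2 across a Feb 29):
  2186: Thu  2187: Fri (+1)  2188: Sat (+1) ✓  2189: Mon (+2)  2190: Tue (+1)
  2191: Wed (+1)  2192: Thu (+1)  2193: Sat (+2) ✓  2194: Sun (+1)  2195: Mon (+1)
  2196: Tue (+1)  2197: Thu (+2)  2198: Fri (+1)  2199: Sat (+1) ✓  2200: Sun (+1)
  2201: Mon (+1)  2202: Tue (+1)  2203: Wed (+1)  2204: Thu (+1)  2205: Sat (+2) ✓
  2206: Sun (+1)  2207: Mon (+1)
Saturday years: 2188, 2193, 2199, 2205 — 4 in total.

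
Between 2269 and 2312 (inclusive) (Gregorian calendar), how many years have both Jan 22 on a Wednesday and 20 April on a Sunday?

Check each year's weekday for Jan 22 and 20 April:
  2269: Fri/Tue  2270: Sat/Wed  2271: Sun/Thu  2272: Mon/Sat  2273: Wed/Sun ✓  2274: Thu/Mon  2275: Fri/Tue  2276: Sat/Thu  2277: Mon/Fri  2278: Tue/Sat  2279: Wed/Sun ✓  2280: Thu/Tue  2281: Sat/Wed  2282: Sun/Thu  …(16 more)…  2299: Sun/Thu  2300: Mon/Fri  2301: Tue/Sat  2302: Wed/Sun ✓  2303: Thu/Mon  2304: Fri/Wed  2305: Sun/Thu  2306: Mon/Fri  2307: Tue/Sat  2308: Wed/Mon  2309: Fri/Tue  2310: Sat/Wed  2311: Sun/Thu  2312: Mon/Sat
Both conditions hold in: 2273, 2279, 2290, 2302 — 4.

4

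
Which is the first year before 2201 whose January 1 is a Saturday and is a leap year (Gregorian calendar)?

Jan 1 advances by 2 weekdays after a leap year and by 1 after a common year.
2201: Jan 1 is Thursday.
2200: Wednesday
2199: Tuesday
2198: Monday
2197: Sunday
2196: Friday (leap)
2195: Thursday
2194: Wednesday
2193: Tuesday
2192: Sunday (leap)
2191: Saturday
2190: Friday
2189: Thursday
2188: Tuesday (leap)
2187: Monday
2186: Sunday
2185: Saturday
2184: Thursday (leap)
2183: Wednesday
2182: Tuesday
2181: Monday
2180: Saturday (leap)
2180 begins on a Saturday and is a leap year.

2180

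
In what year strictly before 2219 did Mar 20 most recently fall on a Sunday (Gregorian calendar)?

From one year to the next, a fixed date's weekday advances by 1, or by 2 when a Feb 29 lies between the two dates.
2219: March 20 is Saturday.
2218: Friday (−1)
2217: Thursday (−1)
2216: Wednesday (−1)
2215: Monday (−2)
2214: Sunday (−1)
Mar 20 falls on a Sunday in 2214.

2214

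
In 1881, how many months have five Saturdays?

5

A month of length L has five Saturdays iff its first Saturday is on day ≤ L−28 (so day 1–3 in a 31-day month, 1–2 in a 30-day month, day 1 in a leap February).
Checking each month of 1881: Jan starts Sat (31d) ✓; Feb starts Tue (28d); Mar starts Tue (31d); Apr starts Fri (30d) ✓; May starts Sun (31d); Jun starts Wed (30d); Jul starts Fri (31d) ✓; Aug starts Mon (31d); Sep starts Thu (30d); Oct starts Sat (31d) ✓; Nov starts Tue (30d); Dec starts Thu (31d) ✓.
Five-Saturday months: January, April, July, October, December → 5.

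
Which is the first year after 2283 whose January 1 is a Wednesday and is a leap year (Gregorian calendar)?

2296

Jan 1 advances by 2 weekdays after a leap year and by 1 after a common year.
2283: Jan 1 is Monday.
2284: Tuesday (leap)
2285: Thursday
2286: Friday
2287: Saturday
2288: Sunday (leap)
2289: Tuesday
2290: Wednesday
2291: Thursday
2292: Friday (leap)
2293: Sunday
2294: Monday
2295: Tuesday
2296: Wednesday (leap)
2296 begins on a Wednesday and is a leap year.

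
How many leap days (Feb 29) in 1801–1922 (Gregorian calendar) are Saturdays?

Leap years in 1801–1922: 29 of them.
Feb 29 weekday advances by 5 (mod 7) from one leap year to the next four years later (or differs when a century non-leap intervenes).
Leap-day weekdays: 1804:Wed 1808:Mon 1812:Sat✓ 1816:Thu 1820:Tue 1824:Sun 1828:Fri 1832:Wed 1836:Mon 1840:Sat✓ 1844:Thu 1848:Tue 1852:Sun …(3 more)… 1868:Sat✓ 1872:Thu 1876:Tue 1880:Sun 1884:Fri 1888:Wed 1892:Mon 1896:Sat✓ 1904:Mon 1908:Sat✓ 1912:Thu 1916:Tue 1920:Sun
Saturday: 1812, 1840, 1868, 1896, 1908 → 5.

5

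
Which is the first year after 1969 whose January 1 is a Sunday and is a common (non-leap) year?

1978

Jan 1 advances by 2 weekdays after a leap year and by 1 after a common year.
1969: Jan 1 is Wednesday.
1970: Thursday
1971: Friday
1972: Saturday (leap)
1973: Monday
1974: Tuesday
1975: Wednesday
1976: Thursday (leap)
1977: Saturday
1978: Sunday
1978 begins on a Sunday and is a common year.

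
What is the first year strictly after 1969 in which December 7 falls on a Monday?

From one year to the next, a fixed date's weekday advances by 1, or by 2 when a Feb 29 lies between the two dates.
1969: December 7 is Sunday.
1970: Monday (+1)
December 7 falls on a Monday in 1970.

1970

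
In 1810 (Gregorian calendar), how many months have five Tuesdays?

A month of length L has five Tuesdays iff its first Tuesday is on day ≤ L−28 (so day 1–3 in a 31-day month, 1–2 in a 30-day month, day 1 in a leap February).
Checking each month of 1810: Jan starts Mon (31d) ✓; Feb starts Thu (28d); Mar starts Thu (31d); Apr starts Sun (30d); May starts Tue (31d) ✓; Jun starts Fri (30d); Jul starts Sun (31d) ✓; Aug starts Wed (31d); Sep starts Sat (30d); Oct starts Mon (31d) ✓; Nov starts Thu (30d); Dec starts Sat (31d).
Five-Tuesday months: January, May, July, October → 4.

4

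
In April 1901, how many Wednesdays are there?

April 1901 has 30 days and begins on Monday.
The first Wednesday is April 3.
Wednesdays fall on 3, 10, 17, 24 — that's 4.

4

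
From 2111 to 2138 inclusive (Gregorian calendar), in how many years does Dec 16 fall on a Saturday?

Track Dec 16's weekday year by year (advancing +1, or +2 across a Feb 29):
  2111: Wed  2112: Fri (+2)  2113: Sat (+1) ✓  2114: Sun (+1)  2115: Mon (+1)
  2116: Wed (+2)  2117: Thu (+1)  2118: Fri (+1)  2119: Sat (+1) ✓  2120: Mon (+2)
  2121: Tue (+1)  2122: Wed (+1)  2123: Thu (+1)  2124: Sat (+2) ✓  2125: Sun (+1)
  2126: Mon (+1)  2127: Tue (+1)  2128: Thu (+2)  2129: Fri (+1)  2130: Sat (+1) ✓
  2131: Sun (+1)  2132: Tue (+2)  2133: Wed (+1)  2134: Thu (+1)  2135: Fri (+1)
  2136: Sun (+2)  2137: Mon (+1)  2138: Tue (+1)
Saturday years: 2113, 2119, 2124, 2130 — 4 in total.

4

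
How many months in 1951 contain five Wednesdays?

4

A month of length L has five Wednesdays iff its first Wednesday is on day ≤ L−28 (so day 1–3 in a 31-day month, 1–2 in a 30-day month, day 1 in a leap February).
Checking each month of 1951: Jan starts Mon (31d) ✓; Feb starts Thu (28d); Mar starts Thu (31d); Apr starts Sun (30d); May starts Tue (31d) ✓; Jun starts Fri (30d); Jul starts Sun (31d); Aug starts Wed (31d) ✓; Sep starts Sat (30d); Oct starts Mon (31d) ✓; Nov starts Thu (30d); Dec starts Sat (31d).
Five-Wednesday months: January, May, August, October → 4.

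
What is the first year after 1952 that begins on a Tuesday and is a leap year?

Jan 1 advances by 2 weekdays after a leap year and by 1 after a common year.
1952: Jan 1 is Tuesday (leap).
1953: Thursday
1954: Friday
1955: Saturday
1956: Sunday (leap)
1957: Tuesday
1958: Wednesday
1959: Thursday
1960: Friday (leap)
1961: Sunday
1962: Monday
1963: Tuesday
1964: Wednesday (leap)
1965: Friday
1966: Saturday
1967: Sunday
1968: Monday (leap)
1969: Wednesday
1970: Thursday
1971: Friday
1972: Saturday (leap)
1973: Monday
1974: Tuesday
1975: Wednesday
1976: Thursday (leap)
1977: Saturday
1978: Sunday
1979: Monday
1980: Tuesday (leap)
1980 begins on a Tuesday and is a leap year.

1980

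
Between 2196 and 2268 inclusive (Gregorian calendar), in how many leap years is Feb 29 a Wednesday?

3

Leap years in 2196–2268: 18 of them.
Feb 29 weekday advances by 5 (mod 7) from one leap year to the next four years later (or differs when a century non-leap intervenes).
Leap-day weekdays: 2196:Mon 2204:Wed✓ 2208:Mon 2212:Sat 2216:Thu 2220:Tue 2224:Sun 2228:Fri 2232:Wed✓ 2236:Mon 2240:Sat 2244:Thu 2248:Tue 2252:Sun 2256:Fri 2260:Wed✓ 2264:Mon 2268:Sat
Wednesday: 2204, 2232, 2260 → 3.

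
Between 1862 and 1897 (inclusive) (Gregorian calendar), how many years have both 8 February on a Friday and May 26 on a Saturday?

Check each year's weekday for 8 February and May 26:
  1862: Sat/Mon  1863: Sun/Tue  1864: Mon/Thu  1865: Wed/Fri  1866: Thu/Sat  1867: Fri/Sun  1868: Sat/Tue  1869: Mon/Wed  1870: Tue/Thu  1871: Wed/Fri  1872: Thu/Sun  1873: Sat/Mon  1874: Sun/Tue  1875: Mon/Wed  …(8 more)…  1884: Fri/Mon  1885: Sun/Tue  1886: Mon/Wed  1887: Tue/Thu  1888: Wed/Sat  1889: Fri/Sun  1890: Sat/Mon  1891: Sun/Tue  1892: Mon/Thu  1893: Wed/Fri  1894: Thu/Sat  1895: Fri/Sun  1896: Sat/Tue  1897: Mon/Wed
Both conditions hold in: no year — 0.

0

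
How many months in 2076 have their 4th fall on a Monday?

Check the 4th of each month of 2076: Jan 4: Sat, Feb 4: Tue, Mar 4: Wed, Apr 4: Sat, May 4: Mon, Jun 4: Thu, Jul 4: Sat, Aug 4: Tue, Sep 4: Fri, Oct 4: Sun, Nov 4: Wed, Dec 4: Fri.
Monday occurs in May — 1 month.

1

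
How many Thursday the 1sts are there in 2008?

Check the 1st of each month of 2008: Jan 1: Tue, Feb 1: Fri, Mar 1: Sat, Apr 1: Tue, May 1: Thu, Jun 1: Sun, Jul 1: Tue, Aug 1: Fri, Sep 1: Mon, Oct 1: Wed, Nov 1: Sat, Dec 1: Mon.
Thursday occurs in May — 1 month.

1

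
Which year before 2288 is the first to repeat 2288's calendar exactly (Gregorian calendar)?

Two years share a calendar iff Jan 1 falls on the same weekday and both are leap or both are common. 2288: Jan 1 is Sunday, leap year.
2287: Jan 1 Saturday, common
2286: Jan 1 Friday, common
2285: Jan 1 Thursday, common
2284: Jan 1 Tuesday, leap
2283: Jan 1 Monday, common
2282: Jan 1 Sunday, common
2281: Jan 1 Saturday, common
2280: Jan 1 Thursday, leap
2279: Jan 1 Wednesday, common
2278: Jan 1 Tuesday, common
2277: Jan 1 Monday, common
2276: Jan 1 Saturday, leap
2275: Jan 1 Friday, common
2274: Jan 1 Thursday, common
2273: Jan 1 Wednesday, common
2272: Jan 1 Monday, leap
2271: Jan 1 Sunday, common
2270: Jan 1 Saturday, common
2269: Jan 1 Friday, common
2268: Jan 1 Wednesday, leap
2267: Jan 1 Tuesday, common
2266: Jan 1 Monday, common
2265: Jan 1 Sunday, common
2264: Jan 1 Friday, leap
2263: Jan 1 Thursday, common
2262: Jan 1 Wednesday, common
2261: Jan 1 Tuesday, common
2260: Jan 1 Sunday, leap
2260 matches on both conditions.

2260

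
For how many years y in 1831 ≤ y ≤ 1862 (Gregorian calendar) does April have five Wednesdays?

April has 30 days; it has five Wednesdays when Wednesday falls among the first (month-length − 28) days — i.e. when April 1 is one of Wednesday/Tuesday.
April 1 by year: 1831:Fri 1832:Sun 1833:Mon 1834:Tue✓ 1835:Wed✓ 1836:Fri 1837:Sat 1838:Sun 1839:Mon 1840:Wed✓ 1841:Thu 1842:Fri 1843:Sat 1844:Mon 1845:Tue✓ 1846:Wed✓ 1847:Thu 1848:Sat 1849:Sun 1850:Mon 1851:Tue✓ 1852:Thu 1853:Fri 1854:Sat 1855:Sun 1856:Tue✓ 1857:Wed✓ 1858:Thu 1859:Fri 1860:Sun 1861:Mon 1862:Tue✓
Years with five Wednesdays: 1834, 1835, 1840, 1845, 1846, 1851, 1856, 1857, 1862 → 9.

9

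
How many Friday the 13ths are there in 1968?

2

Check the 13th of each month of 1968: Jan 13: Sat, Feb 13: Tue, Mar 13: Wed, Apr 13: Sat, May 13: Mon, Jun 13: Thu, Jul 13: Sat, Aug 13: Tue, Sep 13: Fri, Oct 13: Sun, Nov 13: Wed, Dec 13: Fri.
Friday occurs in September, December — 2 months.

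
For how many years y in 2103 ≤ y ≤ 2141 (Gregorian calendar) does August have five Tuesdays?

August has 31 days; it has five Tuesdays when Tuesday falls among the first (month-length − 28) days — i.e. when August 1 is one of Tuesday/Monday/Sunday.
August 1 by year: 2103:Wed 2104:Fri 2105:Sat 2106:Sun✓ 2107:Mon✓ 2108:Wed 2109:Thu 2110:Fri 2111:Sat 2112:Mon✓ 2113:Tue✓ 2114:Wed 2115:Thu 2116:Sat 2117:Sun✓ …(9 more)… 2127:Fri 2128:Sun✓ 2129:Mon✓ 2130:Tue✓ 2131:Wed 2132:Fri 2133:Sat 2134:Sun✓ 2135:Mon✓ 2136:Wed 2137:Thu 2138:Fri 2139:Sat 2140:Mon✓ 2141:Tue✓
Years with five Tuesdays: 2106, 2107, 2112, 2113, 2117, 2118, 2119, 2123, 2124, 2128, 2129, 2130, 2134, 2135, 2140, 2141 → 16.

16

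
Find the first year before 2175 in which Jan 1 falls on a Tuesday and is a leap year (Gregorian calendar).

2160

Jan 1 advances by 2 weekdays after a leap year and by 1 after a common year.
2175: Jan 1 is Sunday.
2174: Saturday
2173: Friday
2172: Wednesday (leap)
2171: Tuesday
2170: Monday
2169: Sunday
2168: Friday (leap)
2167: Thursday
2166: Wednesday
2165: Tuesday
2164: Sunday (leap)
2163: Saturday
2162: Friday
2161: Thursday
2160: Tuesday (leap)
2160 begins on a Tuesday and is a leap year.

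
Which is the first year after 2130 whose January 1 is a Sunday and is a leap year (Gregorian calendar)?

2136

Jan 1 advances by 2 weekdays after a leap year and by 1 after a common year.
2130: Jan 1 is Sunday.
2131: Monday
2132: Tuesday (leap)
2133: Thursday
2134: Friday
2135: Saturday
2136: Sunday (leap)
2136 begins on a Sunday and is a leap year.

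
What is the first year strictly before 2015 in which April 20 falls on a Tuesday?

From one year to the next, a fixed date's weekday advances by 1, or by 2 when a Feb 29 lies between the two dates.
2015: April 20 is Monday.
2014: Sunday (−1)
2013: Saturday (−1)
2012: Friday (−1)
2011: Wednesday (−2)
2010: Tuesday (−1)
April 20 falls on a Tuesday in 2010.

2010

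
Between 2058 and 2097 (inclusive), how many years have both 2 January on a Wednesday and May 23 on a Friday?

Check each year's weekday for 2 January and May 23:
  2058: Wed/Thu  2059: Thu/Fri  2060: Fri/Sun  2061: Sun/Mon  2062: Mon/Tue  2063: Tue/Wed  2064: Wed/Fri ✓  2065: Fri/Sat  2066: Sat/Sun  2067: Sun/Mon  2068: Mon/Wed  2069: Wed/Thu  2070: Thu/Fri  2071: Fri/Sat  …(12 more)…  2084: Sun/Tue  2085: Tue/Wed  2086: Wed/Thu  2087: Thu/Fri  2088: Fri/Sun  2089: Sun/Mon  2090: Mon/Tue  2091: Tue/Wed  2092: Wed/Fri ✓  2093: Fri/Sat  2094: Sat/Sun  2095: Sun/Mon  2096: Mon/Wed  2097: Wed/Thu
Both conditions hold in: 2064, 2092 — 2.

2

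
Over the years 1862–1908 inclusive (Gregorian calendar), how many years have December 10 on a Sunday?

7

Track December 10's weekday year by year (advancing +1, or +2 across a Feb 29):
  1862: Wed  1863: Thu (+1)  1864: Sat (+2)  1865: Sun (+1) ✓  1866: Mon (+1)
  1867: Tue (+1)  1868: Thu (+2)  1869: Fri (+1)  1870: Sat (+1)  1871: Sun (+1) ✓
  1872: Tue (+2)  1873: Wed (+1)  1874: Thu (+1)  1875: Fri (+1)  … (19 more years) …
  1895: Tue (+1)  1896: Thu (+2)  1897: Fri (+1)  1898: Sat (+1)  1899: Sun (+1) ✓
  1900: Mon (+1)  1901: Tue (+1)  1902: Wed (+1)  1903: Thu (+1)  1904: Sat (+2)
  1905: Sun (+1) ✓  1906: Mon (+1)  1907: Tue (+1)  1908: Thu (+2)
Sunday years: 1865, 1871, 1876, 1882, 1893, 1899, 1905 — 7 in total.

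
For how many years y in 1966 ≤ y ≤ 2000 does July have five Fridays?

July has 31 days; it has five Fridays when Friday falls among the first (month-length − 28) days — i.e. when July 1 is one of Friday/Thursday/Wednesday.
July 1 by year: 1966:Fri✓ 1967:Sat 1968:Mon 1969:Tue 1970:Wed✓ 1971:Thu✓ 1972:Sat 1973:Sun 1974:Mon 1975:Tue 1976:Thu✓ 1977:Fri✓ 1978:Sat 1979:Sun 1980:Tue …(5 more)… 1986:Tue 1987:Wed✓ 1988:Fri✓ 1989:Sat 1990:Sun 1991:Mon 1992:Wed✓ 1993:Thu✓ 1994:Fri✓ 1995:Sat 1996:Mon 1997:Tue 1998:Wed✓ 1999:Thu✓ 2000:Sat
Years with five Fridays: 1966, 1970, 1971, 1976, 1977, 1981, 1982, 1983, 1987, 1988, 1992, 1993, 1994, 1998, 1999 → 15.

15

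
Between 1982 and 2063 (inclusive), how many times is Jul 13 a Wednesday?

12

Track Jul 13's weekday year by year (advancing +1, or +2 across a Feb 29):
  1982: Tue  1983: Wed (+1) ✓  1984: Fri (+2)  1985: Sat (+1)  1986: Sun (+1)
  1987: Mon (+1)  1988: Wed (+2) ✓  1989: Thu (+1)  1990: Fri (+1)  1991: Sat (+1)
  1992: Mon (+2)  1993: Tue (+1)  1994: Wed (+1) ✓  1995: Thu (+1)  … (54 more years) …
  2050: Wed (+1) ✓  2051: Thu (+1)  2052: Sat (+2)  2053: Sun (+1)  2054: Mon (+1)
  2055: Tue (+1)  2056: Thu (+2)  2057: Fri (+1)  2058: Sat (+1)  2059: Sun (+1)
  2060: Tue (+2)  2061: Wed (+1) ✓  2062: Thu (+1)  2063: Fri (+1)
Wednesday years: 1983, 1988, 1994, 2005, 2011, 2016, 2022, 2033, 2039, 2044, 2050, 2061 — 12 in total.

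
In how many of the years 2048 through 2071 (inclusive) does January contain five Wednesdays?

10

January has 31 days; it has five Wednesdays when Wednesday falls among the first (month-length − 28) days — i.e. when January 1 is one of Wednesday/Tuesday/Monday.
January 1 by year: 2048:Wed✓ 2049:Fri 2050:Sat 2051:Sun 2052:Mon✓ 2053:Wed✓ 2054:Thu 2055:Fri 2056:Sat 2057:Mon✓ 2058:Tue✓ 2059:Wed✓ 2060:Thu 2061:Sat 2062:Sun 2063:Mon✓ 2064:Tue✓ 2065:Thu 2066:Fri 2067:Sat 2068:Sun 2069:Tue✓ 2070:Wed✓ 2071:Thu
Years with five Wednesdays: 2048, 2052, 2053, 2057, 2058, 2059, 2063, 2064, 2069, 2070 → 10.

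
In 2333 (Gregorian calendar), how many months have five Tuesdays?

A month of length L has five Tuesdays iff its first Tuesday is on day ≤ L−28 (so day 1–3 in a 31-day month, 1–2 in a 30-day month, day 1 in a leap February).
Checking each month of 2333: Jan starts Sun (31d) ✓; Feb starts Wed (28d); Mar starts Wed (31d); Apr starts Sat (30d); May starts Mon (31d) ✓; Jun starts Thu (30d); Jul starts Sat (31d); Aug starts Tue (31d) ✓; Sep starts Fri (30d); Oct starts Sun (31d) ✓; Nov starts Wed (30d); Dec starts Fri (31d).
Five-Tuesday months: January, May, August, October → 4.

4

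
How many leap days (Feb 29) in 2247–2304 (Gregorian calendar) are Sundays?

2

Leap years in 2247–2304: 14 of them.
Feb 29 weekday advances by 5 (mod 7) from one leap year to the next four years later (or differs when a century non-leap intervenes).
Leap-day weekdays: 2248:Tue 2252:Sun✓ 2256:Fri 2260:Wed 2264:Mon 2268:Sat 2272:Thu 2276:Tue 2280:Sun✓ 2284:Fri 2288:Wed 2292:Mon 2296:Sat 2304:Mon
Sunday: 2252, 2280 → 2.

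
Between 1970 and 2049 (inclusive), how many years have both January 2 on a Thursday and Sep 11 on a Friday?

Check each year's weekday for January 2 and Sep 11:
  1970: Fri/Fri  1971: Sat/Sat  1972: Sun/Mon  1973: Tue/Tue  1974: Wed/Wed  1975: Thu/Thu  1976: Fri/Sat  1977: Sun/Sun  1978: Mon/Mon  1979: Tue/Tue  1980: Wed/Thu  1981: Fri/Fri  1982: Sat/Sat  1983: Sun/Sun  …(52 more)…  2036: Wed/Thu  2037: Fri/Fri  2038: Sat/Sat  2039: Sun/Sun  2040: Mon/Tue  2041: Wed/Wed  2042: Thu/Thu  2043: Fri/Fri  2044: Sat/Sun  2045: Mon/Mon  2046: Tue/Tue  2047: Wed/Wed  2048: Thu/Fri ✓  2049: Sat/Sat
Both conditions hold in: 1992, 2020, 2048 — 3.

3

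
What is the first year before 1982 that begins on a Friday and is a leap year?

1960

Jan 1 advances by 2 weekdays after a leap year and by 1 after a common year.
1982: Jan 1 is Friday.
1981: Thursday
1980: Tuesday (leap)
1979: Monday
1978: Sunday
1977: Saturday
1976: Thursday (leap)
1975: Wednesday
1974: Tuesday
1973: Monday
1972: Saturday (leap)
1971: Friday
1970: Thursday
1969: Wednesday
1968: Monday (leap)
1967: Sunday
1966: Saturday
1965: Friday
1964: Wednesday (leap)
1963: Tuesday
1962: Monday
1961: Sunday
1960: Friday (leap)
1960 begins on a Friday and is a leap year.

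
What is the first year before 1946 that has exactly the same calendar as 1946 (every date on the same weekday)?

1935

Two years share a calendar iff Jan 1 falls on the same weekday and both are leap or both are common. 1946: Jan 1 is Tuesday, common year.
1945: Jan 1 Monday, common
1944: Jan 1 Saturday, leap
1943: Jan 1 Friday, common
1942: Jan 1 Thursday, common
1941: Jan 1 Wednesday, common
1940: Jan 1 Monday, leap
1939: Jan 1 Sunday, common
1938: Jan 1 Saturday, common
1937: Jan 1 Friday, common
1936: Jan 1 Wednesday, leap
1935: Jan 1 Tuesday, common
1935 matches on both conditions.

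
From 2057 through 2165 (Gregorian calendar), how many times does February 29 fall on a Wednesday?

5

Leap years in 2057–2165: 26 of them.
Feb 29 weekday advances by 5 (mod 7) from one leap year to the next four years later (or differs when a century non-leap intervenes).
Leap-day weekdays: 2060:Sun 2064:Fri 2068:Wed✓ 2072:Mon 2076:Sat 2080:Thu 2084:Tue 2088:Sun 2092:Fri 2096:Wed✓ 2104:Fri 2108:Wed✓ 2112:Mon 2116:Sat 2120:Thu 2124:Tue 2128:Sun 2132:Fri 2136:Wed✓ 2140:Mon 2144:Sat 2148:Thu 2152:Tue 2156:Sun 2160:Fri 2164:Wed✓
Wednesday: 2068, 2096, 2108, 2136, 2164 → 5.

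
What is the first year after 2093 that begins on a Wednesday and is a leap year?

2116

Jan 1 advances by 2 weekdays after a leap year and by 1 after a common year.
2093: Jan 1 is Thursday.
2094: Friday
2095: Saturday
2096: Sunday (leap)
2097: Tuesday
2098: Wednesday
2099: Thursday
2100: Friday
2101: Saturday
2102: Sunday
2103: Monday
2104: Tuesday (leap)
2105: Thursday
2106: Friday
2107: Saturday
2108: Sunday (leap)
2109: Tuesday
2110: Wednesday
2111: Thursday
2112: Friday (leap)
2113: Sunday
2114: Monday
2115: Tuesday
2116: Wednesday (leap)
2116 begins on a Wednesday and is a leap year.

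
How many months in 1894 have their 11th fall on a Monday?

Check the 11th of each month of 1894: Jan 11: Thu, Feb 11: Sun, Mar 11: Sun, Apr 11: Wed, May 11: Fri, Jun 11: Mon, Jul 11: Wed, Aug 11: Sat, Sep 11: Tue, Oct 11: Thu, Nov 11: Sun, Dec 11: Tue.
Monday occurs in June — 1 month.

1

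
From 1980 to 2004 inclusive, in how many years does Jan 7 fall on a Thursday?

Track Jan 7's weekday year by year (advancing +1, or +2 across a Feb 29):
  1980: Mon  1981: Wed (+2)  1982: Thu (+1) ✓  1983: Fri (+1)  1984: Sat (+1)
  1985: Mon (+2)  1986: Tue (+1)  1987: Wed (+1)  1988: Thu (+1) ✓  1989: Sat (+2)
  1990: Sun (+1)  1991: Mon (+1)  1992: Tue (+1)  1993: Thu (+2) ✓  1994: Fri (+1)
  1995: Sat (+1)  1996: Sun (+1)  1997: Tue (+2)  1998: Wed (+1)  1999: Thu (+1) ✓
  2000: Fri (+1)  2001: Sun (+2)  2002: Mon (+1)  2003: Tue (+1)  2004: Wed (+1)
Thursday years: 1982, 1988, 1993, 1999 — 4 in total.

4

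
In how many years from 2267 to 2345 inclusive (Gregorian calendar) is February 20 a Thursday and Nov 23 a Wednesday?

Check each year's weekday for February 20 and Nov 23:
  2267: Wed/Sat  2268: Thu/Mon  2269: Sat/Tue  2270: Sun/Wed  2271: Mon/Thu  2272: Tue/Sat  2273: Thu/Sun  2274: Fri/Mon  2275: Sat/Tue  2276: Sun/Thu  2277: Tue/Fri  2278: Wed/Sat  2279: Thu/Sun  2280: Fri/Tue  …(51 more)…  2332: Sat/Wed  2333: Mon/Thu  2334: Tue/Fri  2335: Wed/Sat  2336: Thu/Mon  2337: Sat/Tue  2338: Sun/Wed  2339: Mon/Thu  2340: Tue/Sat  2341: Thu/Sun  2342: Fri/Mon  2343: Sat/Tue  2344: Sun/Thu  2345: Tue/Fri
Both conditions hold in: no year — 0.

0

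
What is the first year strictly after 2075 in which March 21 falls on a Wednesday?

2085

From one year to the next, a fixed date's weekday advances by 1, or by 2 when a Feb 29 lies between the two dates.
2075: March 21 is Thursday.
2076: Saturday (+2)
2077: Sunday (+1)
2078: Monday (+1)
2079: Tuesday (+1)
2080: Thursday (+2)
2081: Friday (+1)
2082: Saturday (+1)
2083: Sunday (+1)
2084: Tuesday (+2)
2085: Wednesday (+1)
March 21 falls on a Wednesday in 2085.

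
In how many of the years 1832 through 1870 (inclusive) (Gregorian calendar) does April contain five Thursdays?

April has 30 days; it has five Thursdays when Thursday falls among the first (month-length − 28) days — i.e. when April 1 is one of Thursday/Wednesday.
April 1 by year: 1832:Sun 1833:Mon 1834:Tue 1835:Wed✓ 1836:Fri 1837:Sat 1838:Sun 1839:Mon 1840:Wed✓ 1841:Thu✓ 1842:Fri 1843:Sat 1844:Mon 1845:Tue 1846:Wed✓ …(9 more)… 1856:Tue 1857:Wed✓ 1858:Thu✓ 1859:Fri 1860:Sun 1861:Mon 1862:Tue 1863:Wed✓ 1864:Fri 1865:Sat 1866:Sun 1867:Mon 1868:Wed✓ 1869:Thu✓ 1870:Fri
Years with five Thursdays: 1835, 1840, 1841, 1846, 1847, 1852, 1857, 1858, 1863, 1868, 1869 → 11.

11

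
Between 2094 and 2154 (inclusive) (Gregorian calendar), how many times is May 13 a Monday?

9

Track May 13's weekday year by year (advancing +1, or +2 across a Feb 29):
  2094: Thu  2095: Fri (+1)  2096: Sun (+2)  2097: Mon (+1) ✓  2098: Tue (+1)
  2099: Wed (+1)  2100: Thu (+1)  2101: Fri (+1)  2102: Sat (+1)  2103: Sun (+1)
  2104: Tue (+2)  2105: Wed (+1)  2106: Thu (+1)  2107: Fri (+1)  … (33 more years) …
  2141: Sat (+1)  2142: Sun (+1)  2143: Mon (+1) ✓  2144: Wed (+2)  2145: Thu (+1)
  2146: Fri (+1)  2147: Sat (+1)  2148: Mon (+2) ✓  2149: Tue (+1)  2150: Wed (+1)
  2151: Thu (+1)  2152: Sat (+2)  2153: Sun (+1)  2154: Mon (+1) ✓
Monday years: 2097, 2109, 2115, 2120, 2126, 2137, 2143, 2148, 2154 — 9 in total.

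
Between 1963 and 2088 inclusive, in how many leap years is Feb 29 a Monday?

Leap years in 1963–2088: 32 of them.
Feb 29 weekday advances by 5 (mod 7) from one leap year to the next four years later (or differs when a century non-leap intervenes).
Leap-day weekdays: 1964:Sat 1968:Thu 1972:Tue 1976:Sun 1980:Fri 1984:Wed 1988:Mon✓ 1992:Sat 1996:Thu 2000:Tue 2004:Sun 2008:Fri 2012:Wed …(6 more)… 2040:Wed 2044:Mon✓ 2048:Sat 2052:Thu 2056:Tue 2060:Sun 2064:Fri 2068:Wed 2072:Mon✓ 2076:Sat 2080:Thu 2084:Tue 2088:Sun
Monday: 1988, 2016, 2044, 2072 → 4.

4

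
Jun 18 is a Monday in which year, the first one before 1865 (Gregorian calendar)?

From one year to the next, a fixed date's weekday advances by 1, or by 2 when a Feb 29 lies between the two dates.
1865: June 18 is Sunday.
1864: Saturday (−1)
1863: Thursday (−2)
1862: Wednesday (−1)
1861: Tuesday (−1)
1860: Monday (−1)
Jun 18 falls on a Monday in 1860.

1860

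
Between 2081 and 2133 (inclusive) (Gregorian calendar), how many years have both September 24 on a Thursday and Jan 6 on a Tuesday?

7

Check each year's weekday for September 24 and Jan 6:
  2081: Wed/Mon  2082: Thu/Tue ✓  2083: Fri/Wed  2084: Sun/Thu  2085: Mon/Sat  2086: Tue/Sun  2087: Wed/Mon  2088: Fri/Tue  2089: Sat/Thu  2090: Sun/Fri  2091: Mon/Sat  2092: Wed/Sun  2093: Thu/Tue ✓  2094: Fri/Wed  …(25 more)…  2120: Tue/Sat  2121: Wed/Mon  2122: Thu/Tue ✓  2123: Fri/Wed  2124: Sun/Thu  2125: Mon/Sat  2126: Tue/Sun  2127: Wed/Mon  2128: Fri/Tue  2129: Sat/Thu  2130: Sun/Fri  2131: Mon/Sat  2132: Wed/Sun  2133: Thu/Tue ✓
Both conditions hold in: 2082, 2093, 2099, 2105, 2111, 2122, 2133 — 7.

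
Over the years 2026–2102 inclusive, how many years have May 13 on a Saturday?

Track May 13's weekday year by year (advancing +1, or +2 across a Feb 29):
  2026: Wed  2027: Thu (+1)  2028: Sat (+2) ✓  2029: Sun (+1)  2030: Mon (+1)
  2031: Tue (+1)  2032: Thu (+2)  2033: Fri (+1)  2034: Sat (+1) ✓  2035: Sun (+1)
  2036: Tue (+2)  2037: Wed (+1)  2038: Thu (+1)  2039: Fri (+1)  … (49 more years) …
  2089: Fri (+1)  2090: Sat (+1) ✓  2091: Sun (+1)  2092: Tue (+2)  2093: Wed (+1)
  2094: Thu (+1)  2095: Fri (+1)  2096: Sun (+2)  2097: Mon (+1)  2098: Tue (+1)
  2099: Wed (+1)  2100: Thu (+1)  2101: Fri (+1)  2102: Sat (+1) ✓
Saturday years: 2028, 2034, 2045, 2051, 2056, 2062, 2073, 2079, 2084, 2090, 2102 — 11 in total.

11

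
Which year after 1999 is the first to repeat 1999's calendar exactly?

2010

Two years share a calendar iff Jan 1 falls on the same weekday and both are leap or both are common. 1999: Jan 1 is Friday, common year.
2000: Jan 1 Saturday, leap
2001: Jan 1 Monday, common
2002: Jan 1 Tuesday, common
2003: Jan 1 Wednesday, common
2004: Jan 1 Thursday, leap
2005: Jan 1 Saturday, common
2006: Jan 1 Sunday, common
2007: Jan 1 Monday, common
2008: Jan 1 Tuesday, leap
2009: Jan 1 Thursday, common
2010: Jan 1 Friday, common
2010 matches on both conditions.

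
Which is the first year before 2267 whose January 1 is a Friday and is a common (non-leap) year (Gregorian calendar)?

2258

Jan 1 advances by 2 weekdays after a leap year and by 1 after a common year.
2267: Jan 1 is Tuesday.
2266: Monday
2265: Sunday
2264: Friday (leap)
2263: Thursday
2262: Wednesday
2261: Tuesday
2260: Sunday (leap)
2259: Saturday
2258: Friday
2258 begins on a Friday and is a common year.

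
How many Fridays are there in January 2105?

January 2105 has 31 days and begins on Thursday.
The first Friday is January 2.
Fridays fall on 2, 9, 16, 23, 30 — that's 5.

5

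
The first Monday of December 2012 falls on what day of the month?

3

December 1, 2012 is a Saturday, so the first Monday is the 3rd.
The first Monday is 3 + 0 = 3.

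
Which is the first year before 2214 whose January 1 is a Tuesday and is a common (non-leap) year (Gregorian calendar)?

2211

Jan 1 advances by 2 weekdays after a leap year and by 1 after a common year.
2214: Jan 1 is Saturday.
2213: Friday
2212: Wednesday (leap)
2211: Tuesday
2211 begins on a Tuesday and is a common year.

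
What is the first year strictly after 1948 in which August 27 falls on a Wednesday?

1952

From one year to the next, a fixed date's weekday advances by 1, or by 2 when a Feb 29 lies between the two dates.
1948: August 27 is Friday.
1949: Saturday (+1)
1950: Sunday (+1)
1951: Monday (+1)
1952: Wednesday (+2)
August 27 falls on a Wednesday in 1952.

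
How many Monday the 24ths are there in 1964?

Check the 24th of each month of 1964: Jan 24: Fri, Feb 24: Mon, Mar 24: Tue, Apr 24: Fri, May 24: Sun, Jun 24: Wed, Jul 24: Fri, Aug 24: Mon, Sep 24: Thu, Oct 24: Sat, Nov 24: Tue, Dec 24: Thu.
Monday occurs in February, August — 2 months.

2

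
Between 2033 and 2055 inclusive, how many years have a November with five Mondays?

7

November has 30 days; it has five Mondays when Monday falls among the first (month-length − 28) days — i.e. when November 1 is one of Monday/Sunday.
November 1 by year: 2033:Tue 2034:Wed 2035:Thu 2036:Sat 2037:Sun✓ 2038:Mon✓ 2039:Tue 2040:Thu 2041:Fri 2042:Sat 2043:Sun✓ 2044:Tue 2045:Wed 2046:Thu 2047:Fri 2048:Sun✓ 2049:Mon✓ 2050:Tue 2051:Wed 2052:Fri 2053:Sat 2054:Sun✓ 2055:Mon✓
Years with five Mondays: 2037, 2038, 2043, 2048, 2049, 2054, 2055 → 7.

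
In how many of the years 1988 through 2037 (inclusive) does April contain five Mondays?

14

April has 30 days; it has five Mondays when Monday falls among the first (month-length − 28) days — i.e. when April 1 is one of Monday/Sunday.
April 1 by year: 1988:Fri 1989:Sat 1990:Sun✓ 1991:Mon✓ 1992:Wed 1993:Thu 1994:Fri 1995:Sat 1996:Mon✓ 1997:Tue 1998:Wed 1999:Thu 2000:Sat 2001:Sun✓ 2002:Mon✓ …(20 more)… 2023:Sat 2024:Mon✓ 2025:Tue 2026:Wed 2027:Thu 2028:Sat 2029:Sun✓ 2030:Mon✓ 2031:Tue 2032:Thu 2033:Fri 2034:Sat 2035:Sun✓ 2036:Tue 2037:Wed
Years with five Mondays: 1990, 1991, 1996, 2001, 2002, 2007, 2012, 2013, 2018, 2019, 2024, 2029, 2030, 2035 → 14.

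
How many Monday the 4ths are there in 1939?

2

Check the 4th of each month of 1939: Jan 4: Wed, Feb 4: Sat, Mar 4: Sat, Apr 4: Tue, May 4: Thu, Jun 4: Sun, Jul 4: Tue, Aug 4: Fri, Sep 4: Mon, Oct 4: Wed, Nov 4: Sat, Dec 4: Mon.
Monday occurs in September, December — 2 months.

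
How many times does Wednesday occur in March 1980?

March 1980 has 31 days and begins on Saturday.
The first Wednesday is March 5.
Wednesdays fall on 5, 12, 19, 26 — that's 4.

4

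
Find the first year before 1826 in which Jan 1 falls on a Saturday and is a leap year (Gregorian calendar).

Jan 1 advances by 2 weekdays after a leap year and by 1 after a common year.
1826: Jan 1 is Sunday.
1825: Saturday
1824: Thursday (leap)
1823: Wednesday
1822: Tuesday
1821: Monday
1820: Saturday (leap)
1820 begins on a Saturday and is a leap year.

1820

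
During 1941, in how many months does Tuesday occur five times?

A month of length L has five Tuesdays iff its first Tuesday is on day ≤ L−28 (so day 1–3 in a 31-day month, 1–2 in a 30-day month, day 1 in a leap February).
Checking each month of 1941: Jan starts Wed (31d); Feb starts Sat (28d); Mar starts Sat (31d); Apr starts Tue (30d) ✓; May starts Thu (31d); Jun starts Sun (30d); Jul starts Tue (31d) ✓; Aug starts Fri (31d); Sep starts Mon (30d) ✓; Oct starts Wed (31d); Nov starts Sat (30d); Dec starts Mon (31d) ✓.
Five-Tuesday months: April, July, September, December → 4.

4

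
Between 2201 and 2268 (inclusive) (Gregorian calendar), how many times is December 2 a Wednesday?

Track December 2's weekday year by year (advancing +1, or +2 across a Feb 29):
  2201: Wed ✓  2202: Thu (+1)  2203: Fri (+1)  2204: Sun (+2)  2205: Mon (+1)
  2206: Tue (+1)  2207: Wed (+1) ✓  2208: Fri (+2)  2209: Sat (+1)  2210: Sun (+1)
  2211: Mon (+1)  2212: Wed (+2) ✓  2213: Thu (+1)  2214: Fri (+1)  … (40 more years) …
  2255: Sun (+1)  2256: Tue (+2)  2257: Wed (+1) ✓  2258: Thu (+1)  2259: Fri (+1)
  2260: Sun (+2)  2261: Mon (+1)  2262: Tue (+1)  2263: Wed (+1) ✓  2264: Fri (+2)
  2265: Sat (+1)  2266: Sun (+1)  2267: Mon (+1)  2268: Wed (+2) ✓
Wednesday years: 2201, 2207, 2212, 2218, 2229, 2235, 2240, 2246, 2257, 2263, 2268 — 11 in total.

11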